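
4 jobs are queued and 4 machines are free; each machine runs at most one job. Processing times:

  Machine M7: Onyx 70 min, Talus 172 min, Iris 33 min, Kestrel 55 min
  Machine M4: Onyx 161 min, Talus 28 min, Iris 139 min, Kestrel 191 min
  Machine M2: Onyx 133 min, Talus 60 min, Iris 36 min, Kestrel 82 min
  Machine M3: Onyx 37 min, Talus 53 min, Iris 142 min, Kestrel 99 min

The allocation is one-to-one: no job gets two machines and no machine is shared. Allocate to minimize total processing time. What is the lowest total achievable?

Optimal: Onyx→Machine M3 (37 min), Talus→Machine M4 (28 min), Iris→Machine M2 (36 min), Kestrel→Machine M7 (55 min) — total 37+28+36+55 = 156 min.
Min-entry greedy (repeatedly take the single cheapest remaining cell) gives 180 min, worse by 24.
Swapping Kestrel↔Onyx (Kestrel→Machine M3 99 min, Onyx→Machine M7 70 min) adds 77.
No other one-to-one assignment undercuts 156 min.

Min total: 156 min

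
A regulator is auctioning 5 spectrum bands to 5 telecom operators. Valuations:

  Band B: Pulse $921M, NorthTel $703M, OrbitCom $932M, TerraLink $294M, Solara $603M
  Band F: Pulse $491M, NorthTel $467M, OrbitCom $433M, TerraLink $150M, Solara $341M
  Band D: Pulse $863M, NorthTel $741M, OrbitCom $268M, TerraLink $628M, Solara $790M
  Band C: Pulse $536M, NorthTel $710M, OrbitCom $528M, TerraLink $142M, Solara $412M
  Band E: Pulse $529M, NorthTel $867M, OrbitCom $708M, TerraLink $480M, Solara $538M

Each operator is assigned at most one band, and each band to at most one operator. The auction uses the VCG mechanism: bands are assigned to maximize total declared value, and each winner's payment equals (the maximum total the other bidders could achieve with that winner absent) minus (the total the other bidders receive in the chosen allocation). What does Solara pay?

Solara pays $372M.

Efficient allocation: Pulse→Band F ($491M), NorthTel→Band C ($710M), OrbitCom→Band B ($932M), TerraLink→Band E ($480M), Solara→Band D ($790M); total welfare W = $3403M.
Solara receives Band D at value $790M, so the others get W − 790 = $2613M.
Without Solara: best allocation of the remaining 4 bidders over all 5 bands is Pulse→Band D ($863M), NorthTel→Band C ($710M), OrbitCom→Band B ($932M), TerraLink→Band E ($480M), total $2985M.
VCG payment = (others' best without Solara) − (others' welfare with Solara) = 2985 − 2613 = $372M.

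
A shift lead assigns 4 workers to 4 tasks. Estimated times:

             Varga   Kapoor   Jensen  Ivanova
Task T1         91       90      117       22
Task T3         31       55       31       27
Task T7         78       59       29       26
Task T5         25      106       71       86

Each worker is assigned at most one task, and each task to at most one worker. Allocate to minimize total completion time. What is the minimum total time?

Min total: 131 min

Optimal: Varga→Task T5 (25 min), Kapoor→Task T3 (55 min), Jensen→Task T7 (29 min), Ivanova→Task T1 (22 min) — total 25+55+29+22 = 131 min.
Swapping Varga↔Jensen (Varga→Task T7 78 min, Jensen→Task T5 71 min) adds 95.
Checked against all permutations: 131 min is optimal.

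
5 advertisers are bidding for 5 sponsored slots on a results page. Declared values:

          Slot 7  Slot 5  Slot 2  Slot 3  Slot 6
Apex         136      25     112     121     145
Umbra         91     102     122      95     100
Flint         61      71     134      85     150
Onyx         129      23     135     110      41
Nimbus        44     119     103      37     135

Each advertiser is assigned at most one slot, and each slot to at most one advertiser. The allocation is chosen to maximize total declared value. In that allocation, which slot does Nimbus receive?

Nimbus receives Slot 5.

Optimal: Apex→Slot 3 ($121), Umbra→Slot 2 ($122), Flint→Slot 6 ($150), Onyx→Slot 7 ($129), Nimbus→Slot 5 ($119) — total 121+122+150+129+119 = $641.
Row-greedy (each advertiser in turn takes its best remaining slot) gives $600, worse by 41.
Next-best assignment: Apex→Slot 7, Umbra→Slot 2, Flint→Slot 6, Onyx→Slot 3, Nimbus→Slot 5 = $637.
Swapping Flint↔Umbra (Flint→Slot 2 $134, Umbra→Slot 6 $100) loses 38.
Every other assignment is strictly worse.
Nimbus's own top slot is Slot 6 ($135), but forcing Nimbus→Slot 6 and reassigning the rest optimally gives only $621 — worse by 20.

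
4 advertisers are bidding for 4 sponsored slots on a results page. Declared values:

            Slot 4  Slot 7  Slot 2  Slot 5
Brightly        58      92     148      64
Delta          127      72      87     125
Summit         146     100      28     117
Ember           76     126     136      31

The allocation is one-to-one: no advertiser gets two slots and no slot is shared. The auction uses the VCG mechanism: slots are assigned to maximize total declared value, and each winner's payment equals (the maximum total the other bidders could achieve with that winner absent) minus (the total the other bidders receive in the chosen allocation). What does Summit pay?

Efficient allocation: Brightly→Slot 2 ($148), Delta→Slot 5 ($125), Summit→Slot 4 ($146), Ember→Slot 7 ($126); total welfare W = $545.
Summit receives Slot 4 at value $146, so the others get W − 146 = $399.
Without Summit: best allocation of the remaining 3 bidders over all 4 slots is Brightly→Slot 2 ($148), Delta→Slot 4 ($127), Ember→Slot 7 ($126), total $401.
VCG payment = (others' best without Summit) − (others' welfare with Summit) = 401 − 399 = $2.

Summit pays $2.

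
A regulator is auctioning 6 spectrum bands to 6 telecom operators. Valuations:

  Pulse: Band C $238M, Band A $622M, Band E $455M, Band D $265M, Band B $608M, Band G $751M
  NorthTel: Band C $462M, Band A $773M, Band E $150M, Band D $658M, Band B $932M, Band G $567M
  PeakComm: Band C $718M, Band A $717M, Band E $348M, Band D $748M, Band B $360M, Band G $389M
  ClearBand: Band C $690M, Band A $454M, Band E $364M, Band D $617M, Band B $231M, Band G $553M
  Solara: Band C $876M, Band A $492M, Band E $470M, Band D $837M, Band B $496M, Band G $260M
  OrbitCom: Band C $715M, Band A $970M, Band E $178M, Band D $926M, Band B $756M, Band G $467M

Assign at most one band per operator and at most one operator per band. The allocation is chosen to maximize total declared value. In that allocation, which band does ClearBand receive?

Optimal: Pulse→Band G ($751M), NorthTel→Band B ($932M), PeakComm→Band D ($748M), ClearBand→Band E ($364M), Solara→Band C ($876M), OrbitCom→Band A ($970M) — total 751+932+748+364+876+970 = $4641M.
Row-greedy (each operator in turn takes its best remaining band) gives $3791M, worse by 850.
Swapping Solara↔PeakComm (Solara→Band D $837M, PeakComm→Band C $718M) loses 69.
Every other assignment is strictly worse.
ClearBand's own top band is Band C ($690M), but forcing ClearBand→Band C and reassigning the rest optimally gives only $4561M — worse by 80.

ClearBand receives Band E.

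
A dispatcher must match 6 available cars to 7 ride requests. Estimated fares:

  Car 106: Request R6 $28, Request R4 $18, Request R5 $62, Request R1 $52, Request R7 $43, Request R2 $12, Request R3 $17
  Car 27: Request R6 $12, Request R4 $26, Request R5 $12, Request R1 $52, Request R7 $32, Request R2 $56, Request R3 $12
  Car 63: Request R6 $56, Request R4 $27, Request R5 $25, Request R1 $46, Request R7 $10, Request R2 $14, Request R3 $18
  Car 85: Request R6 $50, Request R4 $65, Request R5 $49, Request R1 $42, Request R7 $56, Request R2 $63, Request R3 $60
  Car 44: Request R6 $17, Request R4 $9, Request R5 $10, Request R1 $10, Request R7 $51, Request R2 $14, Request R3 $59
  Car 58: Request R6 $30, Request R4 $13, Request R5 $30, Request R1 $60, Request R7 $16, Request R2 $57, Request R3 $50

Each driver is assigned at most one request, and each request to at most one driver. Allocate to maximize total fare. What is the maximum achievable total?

This is a one-to-one assignment (maximum-weight bipartite matching).
Optimal: Car 106→Request R5 ($62), Car 27→Request R2 ($56), Car 63→Request R6 ($56), Car 85→Request R4 ($65), Car 44→Request R3 ($59), Car 58→Request R1 ($60) — total 62+56+56+65+59+60 = $358.
Column-greedy (each request in turn goes to its best remaining driver) gives $350, worse by 8.
Every other assignment is strictly worse.

Maximum total: $358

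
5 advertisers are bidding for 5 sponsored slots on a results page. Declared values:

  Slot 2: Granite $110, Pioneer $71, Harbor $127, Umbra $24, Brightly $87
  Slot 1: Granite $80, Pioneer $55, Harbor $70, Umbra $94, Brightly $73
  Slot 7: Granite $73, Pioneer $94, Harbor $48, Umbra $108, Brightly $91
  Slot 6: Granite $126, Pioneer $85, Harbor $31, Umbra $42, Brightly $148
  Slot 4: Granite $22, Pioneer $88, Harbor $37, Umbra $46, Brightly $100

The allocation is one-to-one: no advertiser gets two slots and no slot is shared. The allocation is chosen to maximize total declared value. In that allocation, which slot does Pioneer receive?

Pioneer receives Slot 4.

Optimal: Granite→Slot 1 ($80), Pioneer→Slot 4 ($88), Harbor→Slot 2 ($127), Umbra→Slot 7 ($108), Brightly→Slot 6 ($148) — total 80+88+127+108+148 = $551.
Column-greedy (each slot in turn goes to its best remaining advertiser) gives $485, worse by 66.
Pioneer's own top slot is Slot 7 ($94), but forcing Pioneer→Slot 7 and reassigning the rest optimally gives only $541 — worse by 10.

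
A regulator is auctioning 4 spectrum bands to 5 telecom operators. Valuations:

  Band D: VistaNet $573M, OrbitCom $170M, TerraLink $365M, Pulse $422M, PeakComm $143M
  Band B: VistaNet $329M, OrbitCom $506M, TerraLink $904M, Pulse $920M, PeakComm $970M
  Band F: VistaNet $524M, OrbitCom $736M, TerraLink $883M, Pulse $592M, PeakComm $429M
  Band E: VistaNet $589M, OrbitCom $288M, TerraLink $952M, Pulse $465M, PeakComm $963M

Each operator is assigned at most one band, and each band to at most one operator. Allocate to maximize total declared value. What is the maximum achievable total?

Maximum total: $3339M

Optimal: VistaNet→Band D ($573M), Pulse→Band B ($920M), TerraLink→Band F ($883M), PeakComm→Band E ($963M) — total 573+920+883+963 = $3339M.
Row-greedy (each operator in turn takes its best remaining band) gives $2651M, worse by 688.
Next-best assignment: VistaNet→Band D, PeakComm→Band B, OrbitCom→Band F, TerraLink→Band E = $3231M.
No other one-to-one assignment exceeds $3339M.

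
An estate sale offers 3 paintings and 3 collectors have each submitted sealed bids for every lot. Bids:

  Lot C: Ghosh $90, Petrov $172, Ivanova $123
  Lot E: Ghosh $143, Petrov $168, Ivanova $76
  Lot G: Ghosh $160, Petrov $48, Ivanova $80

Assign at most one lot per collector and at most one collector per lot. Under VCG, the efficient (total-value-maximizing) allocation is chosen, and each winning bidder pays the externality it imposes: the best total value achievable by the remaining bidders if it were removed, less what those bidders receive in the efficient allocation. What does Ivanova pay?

Efficient allocation: Ghosh→Lot G ($160), Petrov→Lot E ($168), Ivanova→Lot C ($123); total welfare W = $451.
Ivanova receives Lot C at value $123, so the others get W − 123 = $328.
Without Ivanova: best allocation of the remaining 2 bidders over all 3 lots is Ghosh→Lot G ($160), Petrov→Lot C ($172), total $332.
VCG payment = (others' best without Ivanova) − (others' welfare with Ivanova) = 332 − 328 = $4.

Ivanova pays $4.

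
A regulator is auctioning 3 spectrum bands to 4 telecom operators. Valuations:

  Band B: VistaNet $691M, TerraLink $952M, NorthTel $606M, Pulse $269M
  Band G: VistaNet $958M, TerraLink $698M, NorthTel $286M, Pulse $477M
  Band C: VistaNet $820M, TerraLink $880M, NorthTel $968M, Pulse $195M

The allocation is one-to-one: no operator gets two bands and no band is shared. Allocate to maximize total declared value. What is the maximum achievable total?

Maximum total: $2878M

Optimal: TerraLink→Band B ($952M), VistaNet→Band G ($958M), NorthTel→Band C ($968M) — total 952+958+968 = $2878M.
Next-best assignment: NorthTel→Band B, VistaNet→Band G, TerraLink→Band C = $2444M.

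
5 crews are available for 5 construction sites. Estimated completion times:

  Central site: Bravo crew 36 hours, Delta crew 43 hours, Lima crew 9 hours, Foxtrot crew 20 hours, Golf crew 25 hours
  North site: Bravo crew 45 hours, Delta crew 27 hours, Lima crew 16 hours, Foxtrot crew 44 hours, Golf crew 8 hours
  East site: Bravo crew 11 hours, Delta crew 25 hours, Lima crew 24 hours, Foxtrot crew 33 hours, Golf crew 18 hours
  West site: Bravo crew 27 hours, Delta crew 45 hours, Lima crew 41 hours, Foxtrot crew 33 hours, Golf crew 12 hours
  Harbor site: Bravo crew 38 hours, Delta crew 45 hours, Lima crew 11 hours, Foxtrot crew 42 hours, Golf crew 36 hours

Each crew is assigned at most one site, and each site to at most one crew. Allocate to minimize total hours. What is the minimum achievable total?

Min total: 81 hours

Optimal: Bravo crew→East site (11 hours), Delta crew→North site (27 hours), Lima crew→Harbor site (11 hours), Foxtrot crew→Central site (20 hours), Golf crew→West site (12 hours) — total 11+27+11+20+12 = 81 hours.
Row-greedy (each crew in turn takes its cheapest remaining site) gives 116 hours, worse by 35.
Next-best assignment: Bravo crew→West site, Delta crew→East site, Lima crew→Harbor site, Foxtrot crew→Central site, Golf crew→North site = 91 hours.
Swapping Foxtrot crew↔Delta crew (Foxtrot crew→North site 44 hours, Delta crew→Central site 43 hours) adds 40.
No other one-to-one assignment undercuts 81 hours.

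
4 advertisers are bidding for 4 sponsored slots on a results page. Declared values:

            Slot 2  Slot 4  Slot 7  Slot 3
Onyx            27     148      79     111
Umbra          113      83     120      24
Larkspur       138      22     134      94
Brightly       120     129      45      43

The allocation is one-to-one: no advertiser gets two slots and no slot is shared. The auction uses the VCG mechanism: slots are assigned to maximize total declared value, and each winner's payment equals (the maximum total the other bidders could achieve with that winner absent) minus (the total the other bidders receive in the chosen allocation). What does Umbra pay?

Umbra pays $24.

Efficient allocation: Onyx→Slot 3 ($111), Umbra→Slot 7 ($120), Larkspur→Slot 2 ($138), Brightly→Slot 4 ($129); total welfare W = $498.
Umbra receives Slot 7 at value $120, so the others get W − 120 = $378.
Without Umbra: best allocation of the remaining 3 bidders over all 4 slots is Onyx→Slot 4 ($148), Larkspur→Slot 7 ($134), Brightly→Slot 2 ($120), total $402.
VCG payment = (others' best without Umbra) − (others' welfare with Umbra) = 402 − 378 = $24.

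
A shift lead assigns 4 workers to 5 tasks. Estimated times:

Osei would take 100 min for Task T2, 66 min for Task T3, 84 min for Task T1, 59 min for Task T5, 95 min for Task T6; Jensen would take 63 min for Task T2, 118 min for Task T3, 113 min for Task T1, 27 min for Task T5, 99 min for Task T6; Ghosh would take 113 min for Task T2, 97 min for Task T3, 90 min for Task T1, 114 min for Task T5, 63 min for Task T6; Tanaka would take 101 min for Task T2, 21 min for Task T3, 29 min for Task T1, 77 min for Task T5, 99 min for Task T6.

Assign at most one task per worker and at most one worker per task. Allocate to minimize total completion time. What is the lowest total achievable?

Treat this as an assignment problem: match each worker to one task.
Optimal: Osei→Task T3 (66 min), Jensen→Task T5 (27 min), Ghosh→Task T6 (63 min), Tanaka→Task T1 (29 min) — total 66+27+63+29 = 185 min.
Column-greedy (each task in turn goes to its cheapest remaining worker) gives 282 min, worse by 97.

Minimum total: 185 min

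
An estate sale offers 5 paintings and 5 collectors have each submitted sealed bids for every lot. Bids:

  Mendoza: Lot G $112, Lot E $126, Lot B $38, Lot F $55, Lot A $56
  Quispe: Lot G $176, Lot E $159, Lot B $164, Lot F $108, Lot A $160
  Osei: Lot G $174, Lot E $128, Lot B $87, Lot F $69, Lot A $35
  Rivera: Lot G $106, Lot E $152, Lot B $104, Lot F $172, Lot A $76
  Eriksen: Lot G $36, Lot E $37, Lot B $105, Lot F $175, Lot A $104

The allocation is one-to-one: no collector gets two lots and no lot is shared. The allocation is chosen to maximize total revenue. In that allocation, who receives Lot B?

Quispe receives Lot B.

Treat this as an assignment problem: match each collector to one lot.
Optimal: Mendoza→Lot E ($126), Quispe→Lot B ($164), Osei→Lot G ($174), Rivera→Lot F ($172), Eriksen→Lot A ($104) — total 126+164+174+172+104 = $740.
Column-greedy (each lot in turn goes to its best remaining collector) gives $558, worse by 182.
No other one-to-one assignment exceeds $740.
Quispe's own top lot is Lot G ($176), but forcing Quispe→Lot G and reassigning the rest optimally gives only $665 — worse by 75.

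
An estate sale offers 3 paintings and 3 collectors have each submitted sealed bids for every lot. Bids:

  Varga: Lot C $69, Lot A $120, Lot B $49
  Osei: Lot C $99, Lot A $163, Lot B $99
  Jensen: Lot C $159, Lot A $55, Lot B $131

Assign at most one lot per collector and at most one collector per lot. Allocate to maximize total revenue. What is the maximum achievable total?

This is the linear assignment problem.
Optimal: Varga→Lot A ($120), Osei→Lot B ($99), Jensen→Lot C ($159) — total 120+99+159 = $378.
Next-best assignment: Varga→Lot B, Osei→Lot A, Jensen→Lot C = $371.

Max total: $378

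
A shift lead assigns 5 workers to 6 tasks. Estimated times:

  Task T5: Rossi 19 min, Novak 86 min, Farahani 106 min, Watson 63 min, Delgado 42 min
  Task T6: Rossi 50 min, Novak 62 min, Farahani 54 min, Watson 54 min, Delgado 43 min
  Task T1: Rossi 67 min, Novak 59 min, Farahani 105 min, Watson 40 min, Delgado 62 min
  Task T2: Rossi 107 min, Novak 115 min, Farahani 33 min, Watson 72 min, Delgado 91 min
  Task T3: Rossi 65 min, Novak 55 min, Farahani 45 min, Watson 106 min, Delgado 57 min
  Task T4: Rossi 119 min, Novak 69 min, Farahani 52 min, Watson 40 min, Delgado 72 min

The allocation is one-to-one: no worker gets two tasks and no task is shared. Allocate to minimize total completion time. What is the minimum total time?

Optimal: Rossi→Task T5 (19 min), Novak→Task T3 (55 min), Farahani→Task T2 (33 min), Watson→Task T1 (40 min), Delgado→Task T6 (43 min) — total 19+55+33+40+43 = 190 min.
Checked against all permutations: 190 min is optimal.

Min total: 190 min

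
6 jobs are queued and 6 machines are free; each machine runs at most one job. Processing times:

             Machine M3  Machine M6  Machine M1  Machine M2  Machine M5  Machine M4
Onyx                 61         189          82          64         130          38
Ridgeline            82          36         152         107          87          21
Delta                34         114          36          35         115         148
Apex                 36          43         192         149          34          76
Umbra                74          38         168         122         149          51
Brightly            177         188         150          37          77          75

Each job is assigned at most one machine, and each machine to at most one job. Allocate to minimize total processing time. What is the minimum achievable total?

Min total: 227 min

Treat this as an assignment problem: match each job to one machine.
Optimal: Onyx→Machine M3 (61 min), Ridgeline→Machine M4 (21 min), Delta→Machine M1 (36 min), Apex→Machine M5 (34 min), Umbra→Machine M6 (38 min), Brightly→Machine M2 (37 min) — total 61+21+36+34+38+37 = 227 min.
Row-greedy (each job in turn takes its cheapest remaining machine) gives 414 min, worse by 187.
Next-best assignment: Onyx→Machine M1, Ridgeline→Machine M4, Delta→Machine M3, Apex→Machine M5, Umbra→Machine M6, Brightly→Machine M2 = 246 min.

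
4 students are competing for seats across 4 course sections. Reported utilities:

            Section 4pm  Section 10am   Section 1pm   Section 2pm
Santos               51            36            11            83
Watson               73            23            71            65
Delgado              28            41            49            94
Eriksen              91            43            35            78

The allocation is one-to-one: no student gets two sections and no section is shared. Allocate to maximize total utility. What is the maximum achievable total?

Optimal: Santos→Section 10am (36 points), Watson→Section 1pm (71 points), Delgado→Section 2pm (94 points), Eriksen→Section 4pm (91 points) — total 36+71+94+91 = 292 points.
Row-greedy (each student in turn takes its best remaining section) gives 248 points, worse by 44.

Max total: 292 points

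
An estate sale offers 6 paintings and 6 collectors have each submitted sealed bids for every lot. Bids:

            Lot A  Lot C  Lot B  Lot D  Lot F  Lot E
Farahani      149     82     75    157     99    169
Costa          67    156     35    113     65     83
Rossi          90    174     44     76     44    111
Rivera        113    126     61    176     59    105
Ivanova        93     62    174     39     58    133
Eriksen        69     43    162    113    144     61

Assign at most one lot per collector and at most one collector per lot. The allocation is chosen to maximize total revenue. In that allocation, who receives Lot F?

Optimal: Farahani→Lot A ($149), Costa→Lot C ($156), Rossi→Lot E ($111), Rivera→Lot D ($176), Ivanova→Lot B ($174), Eriksen→Lot F ($144) — total 149+156+111+176+174+144 = $910.
Row-greedy (each collector in turn takes its best remaining lot) gives $909, worse by 1.
Swapping Eriksen↔Ivanova (Eriksen→Lot B $162, Ivanova→Lot F $58) loses 98.
Eriksen's own top lot is Lot B ($162), but forcing Eriksen→Lot B and reassigning the rest optimally gives only $859 — worse by 51.

Eriksen receives Lot F.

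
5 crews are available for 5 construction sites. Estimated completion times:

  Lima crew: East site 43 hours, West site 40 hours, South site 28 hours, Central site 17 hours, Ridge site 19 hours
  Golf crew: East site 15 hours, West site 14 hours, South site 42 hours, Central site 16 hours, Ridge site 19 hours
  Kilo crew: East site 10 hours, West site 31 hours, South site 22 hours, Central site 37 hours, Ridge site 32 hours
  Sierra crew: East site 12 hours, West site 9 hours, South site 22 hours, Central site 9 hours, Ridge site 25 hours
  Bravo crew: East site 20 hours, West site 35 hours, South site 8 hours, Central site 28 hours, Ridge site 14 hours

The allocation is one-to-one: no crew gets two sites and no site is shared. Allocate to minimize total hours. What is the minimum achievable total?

Optimal: Lima crew→Ridge site (19 hours), Golf crew→West site (14 hours), Kilo crew→East site (10 hours), Sierra crew→Central site (9 hours), Bravo crew→South site (8 hours) — total 19+14+10+9+8 = 60 hours.
Next-best assignment: Lima crew→Ridge site, Golf crew→Central site, Kilo crew→East site, Sierra crew→West site, Bravo crew→South site = 62 hours.
Checked against all permutations: 60 hours is optimal.

Minimum total: 60 hours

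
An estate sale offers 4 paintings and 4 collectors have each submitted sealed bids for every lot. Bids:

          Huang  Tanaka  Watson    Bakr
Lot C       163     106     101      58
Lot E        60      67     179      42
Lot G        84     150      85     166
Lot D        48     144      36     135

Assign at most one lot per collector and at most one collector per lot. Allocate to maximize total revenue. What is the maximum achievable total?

This is the linear assignment problem.
Optimal: Huang→Lot C ($163), Tanaka→Lot D ($144), Watson→Lot E ($179), Bakr→Lot G ($166) — total 163+144+179+166 = $652.

Max total: $652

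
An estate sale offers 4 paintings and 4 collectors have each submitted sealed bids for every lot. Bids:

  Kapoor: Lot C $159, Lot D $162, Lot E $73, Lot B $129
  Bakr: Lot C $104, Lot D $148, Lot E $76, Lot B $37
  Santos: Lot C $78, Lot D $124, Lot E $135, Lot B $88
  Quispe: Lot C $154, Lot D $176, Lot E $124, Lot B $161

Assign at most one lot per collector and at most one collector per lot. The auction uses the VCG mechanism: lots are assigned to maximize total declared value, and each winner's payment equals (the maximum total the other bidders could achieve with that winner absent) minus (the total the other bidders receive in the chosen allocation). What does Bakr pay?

Bakr pays $15.

Efficient allocation: Kapoor→Lot C ($159), Bakr→Lot D ($148), Santos→Lot E ($135), Quispe→Lot B ($161); total welfare W = $603.
Bakr receives Lot D at value $148, so the others get W − 148 = $455.
Without Bakr: best allocation of the remaining 3 bidders over all 4 lots is Kapoor→Lot C ($159), Santos→Lot E ($135), Quispe→Lot D ($176), total $470.
VCG payment = (others' best without Bakr) − (others' welfare with Bakr) = 470 − 455 = $15.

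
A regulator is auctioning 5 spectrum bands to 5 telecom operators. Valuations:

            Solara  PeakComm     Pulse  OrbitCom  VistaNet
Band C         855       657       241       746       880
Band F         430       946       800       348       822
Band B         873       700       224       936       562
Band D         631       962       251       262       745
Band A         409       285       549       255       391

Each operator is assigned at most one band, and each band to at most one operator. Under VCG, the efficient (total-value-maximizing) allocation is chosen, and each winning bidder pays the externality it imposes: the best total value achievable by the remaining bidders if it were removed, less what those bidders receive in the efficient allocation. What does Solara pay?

Efficient allocation: Solara→Band C ($855M), PeakComm→Band D ($962M), Pulse→Band A ($549M), OrbitCom→Band B ($936M), VistaNet→Band F ($822M); total welfare W = $4124M.
Solara receives Band C at value $855M, so the others get W − 855 = $3269M.
Without Solara: best allocation of the remaining 4 bidders over all 5 bands is PeakComm→Band D ($962M), Pulse→Band F ($800M), OrbitCom→Band B ($936M), VistaNet→Band C ($880M), total $3578M.
VCG payment = (others' best without Solara) − (others' welfare with Solara) = 3578 − 3269 = $309M.

Solara pays $309M.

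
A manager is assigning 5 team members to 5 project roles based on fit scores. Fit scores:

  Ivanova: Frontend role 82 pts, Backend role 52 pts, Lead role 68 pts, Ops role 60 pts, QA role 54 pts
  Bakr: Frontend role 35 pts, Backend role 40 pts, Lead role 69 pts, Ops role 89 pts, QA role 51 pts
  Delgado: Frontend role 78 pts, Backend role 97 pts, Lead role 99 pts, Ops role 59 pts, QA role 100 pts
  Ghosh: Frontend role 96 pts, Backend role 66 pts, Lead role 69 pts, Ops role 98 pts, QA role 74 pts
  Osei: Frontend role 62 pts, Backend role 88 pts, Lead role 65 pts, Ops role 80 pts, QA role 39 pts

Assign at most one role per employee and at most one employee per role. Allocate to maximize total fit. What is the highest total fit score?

Max total: 441 pts

Optimal: Ivanova→Lead role (68 pts), Bakr→Ops role (89 pts), Delgado→QA role (100 pts), Ghosh→Frontend role (96 pts), Osei→Backend role (88 pts) — total 68+89+100+96+88 = 441 pts.
Column-greedy (each role in turn goes to its best remaining employee) gives 396 pts, worse by 45.
Swapping Bakr↔Osei (Bakr→Backend role 40 pts, Osei→Ops role 80 pts) loses 57.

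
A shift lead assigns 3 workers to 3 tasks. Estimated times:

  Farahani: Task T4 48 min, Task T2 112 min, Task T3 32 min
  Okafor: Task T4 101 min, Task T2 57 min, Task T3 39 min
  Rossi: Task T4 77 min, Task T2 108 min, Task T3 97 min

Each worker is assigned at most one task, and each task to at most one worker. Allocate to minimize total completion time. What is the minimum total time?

Optimal: Farahani→Task T3 (32 min), Okafor→Task T2 (57 min), Rossi→Task T4 (77 min) — total 32+57+77 = 166 min.
Column-greedy (each task in turn goes to its cheapest remaining worker) gives 202 min, worse by 36.
Next-best assignment: Farahani→Task T4, Okafor→Task T3, Rossi→Task T2 = 195 min.
Checked against all permutations: 166 min is optimal.

Minimum total: 166 min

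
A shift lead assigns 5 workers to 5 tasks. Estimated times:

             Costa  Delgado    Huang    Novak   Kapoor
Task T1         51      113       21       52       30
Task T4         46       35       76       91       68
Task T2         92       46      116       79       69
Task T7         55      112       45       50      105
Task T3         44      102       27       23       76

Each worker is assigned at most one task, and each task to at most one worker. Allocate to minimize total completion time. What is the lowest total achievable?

Min total: 190 min

Optimal: Costa→Task T4 (46 min), Delgado→Task T2 (46 min), Huang→Task T7 (45 min), Novak→Task T3 (23 min), Kapoor→Task T1 (30 min) — total 46+46+45+23+30 = 190 min.
Column-greedy (each task in turn goes to its cheapest remaining worker) gives 219 min, worse by 29.
Swapping Novak↔Delgado (Novak→Task T2 79 min, Delgado→Task T3 102 min) adds 112.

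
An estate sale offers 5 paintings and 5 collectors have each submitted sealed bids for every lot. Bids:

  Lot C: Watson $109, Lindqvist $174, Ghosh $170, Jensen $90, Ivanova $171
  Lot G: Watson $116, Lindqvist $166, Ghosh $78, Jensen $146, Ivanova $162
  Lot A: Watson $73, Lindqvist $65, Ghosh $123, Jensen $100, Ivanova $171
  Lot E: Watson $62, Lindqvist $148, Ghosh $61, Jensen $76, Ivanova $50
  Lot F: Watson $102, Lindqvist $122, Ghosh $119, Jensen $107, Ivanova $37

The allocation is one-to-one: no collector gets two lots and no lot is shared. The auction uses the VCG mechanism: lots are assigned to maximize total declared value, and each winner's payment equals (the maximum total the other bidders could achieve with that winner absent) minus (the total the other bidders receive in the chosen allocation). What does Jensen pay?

Jensen pays $18.

Efficient allocation: Watson→Lot F ($102), Lindqvist→Lot E ($148), Ghosh→Lot C ($170), Jensen→Lot G ($146), Ivanova→Lot A ($171); total welfare W = $737.
Jensen receives Lot G at value $146, so the others get W − 146 = $591.
Without Jensen: best allocation of the remaining 4 bidders over all 5 lots is Watson→Lot F ($102), Lindqvist→Lot G ($166), Ghosh→Lot C ($170), Ivanova→Lot A ($171), total $609.
VCG payment = (others' best without Jensen) − (others' welfare with Jensen) = 609 − 591 = $18.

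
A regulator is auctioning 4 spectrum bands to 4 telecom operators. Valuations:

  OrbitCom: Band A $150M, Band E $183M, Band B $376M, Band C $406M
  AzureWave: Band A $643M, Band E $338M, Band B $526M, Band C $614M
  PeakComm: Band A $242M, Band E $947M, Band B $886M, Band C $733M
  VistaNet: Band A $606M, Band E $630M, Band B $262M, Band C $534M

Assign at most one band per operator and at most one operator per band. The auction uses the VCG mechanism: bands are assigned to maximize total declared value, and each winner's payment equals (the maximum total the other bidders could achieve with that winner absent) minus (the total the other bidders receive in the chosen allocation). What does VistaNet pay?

VistaNet pays $61M.

Efficient allocation: OrbitCom→Band C ($406M), AzureWave→Band A ($643M), PeakComm→Band B ($886M), VistaNet→Band E ($630M); total welfare W = $2565M.
VistaNet receives Band E at value $630M, so the others get W − 630 = $1935M.
Without VistaNet: best allocation of the remaining 3 bidders over all 4 bands is OrbitCom→Band C ($406M), AzureWave→Band A ($643M), PeakComm→Band E ($947M), total $1996M.
VCG payment = (others' best without VistaNet) − (others' welfare with VistaNet) = 1996 − 1935 = $61M.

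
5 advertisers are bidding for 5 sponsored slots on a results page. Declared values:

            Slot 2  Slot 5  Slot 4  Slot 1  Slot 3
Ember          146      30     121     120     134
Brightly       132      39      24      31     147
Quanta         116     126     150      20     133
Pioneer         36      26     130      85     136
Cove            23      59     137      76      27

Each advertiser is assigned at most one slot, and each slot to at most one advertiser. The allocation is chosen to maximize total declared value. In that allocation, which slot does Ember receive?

Optimal: Ember→Slot 1 ($120), Brightly→Slot 2 ($132), Quanta→Slot 5 ($126), Pioneer→Slot 3 ($136), Cove→Slot 4 ($137) — total 120+132+126+136+137 = $651.
Column-greedy (each slot in turn goes to its best remaining advertiser) gives $641, worse by 10.
Next-best assignment: Ember→Slot 2, Brightly→Slot 3, Quanta→Slot 5, Pioneer→Slot 1, Cove→Slot 4 = $641.
Every other assignment is strictly worse.
Ember's own top slot is Slot 2 ($146), but forcing Ember→Slot 2 and reassigning the rest optimally gives only $641 — worse by 10.

Ember receives Slot 1.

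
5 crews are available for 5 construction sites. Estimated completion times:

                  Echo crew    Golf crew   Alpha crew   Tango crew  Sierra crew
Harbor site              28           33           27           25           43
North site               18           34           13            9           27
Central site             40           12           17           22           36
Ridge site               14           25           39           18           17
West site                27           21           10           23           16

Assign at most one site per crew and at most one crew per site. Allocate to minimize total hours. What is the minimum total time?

This is a one-to-one assignment (minimum-cost bipartite matching).
Optimal: Echo crew→Harbor site (28 hours), Golf crew→Central site (12 hours), Alpha crew→West site (10 hours), Tango crew→North site (9 hours), Sierra crew→Ridge site (17 hours) — total 28+12+10+9+17 = 76 hours.
Min-entry greedy (repeatedly take the single cheapest remaining cell) gives 88 hours, worse by 12.
Checked against all permutations: 76 hours is optimal.

Minimum total: 76 hours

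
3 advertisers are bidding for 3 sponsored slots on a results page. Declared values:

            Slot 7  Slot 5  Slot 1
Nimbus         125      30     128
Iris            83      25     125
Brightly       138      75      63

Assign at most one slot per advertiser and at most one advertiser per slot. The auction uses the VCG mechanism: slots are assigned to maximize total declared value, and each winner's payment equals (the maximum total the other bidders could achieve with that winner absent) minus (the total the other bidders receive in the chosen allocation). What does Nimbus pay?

Nimbus pays $63.

Efficient allocation: Nimbus→Slot 7 ($125), Iris→Slot 1 ($125), Brightly→Slot 5 ($75); total welfare W = $325.
Nimbus receives Slot 7 at value $125, so the others get W − 125 = $200.
Without Nimbus: best allocation of the remaining 2 bidders over all 3 slots is Iris→Slot 1 ($125), Brightly→Slot 7 ($138), total $263.
VCG payment = (others' best without Nimbus) − (others' welfare with Nimbus) = 263 − 200 = $63.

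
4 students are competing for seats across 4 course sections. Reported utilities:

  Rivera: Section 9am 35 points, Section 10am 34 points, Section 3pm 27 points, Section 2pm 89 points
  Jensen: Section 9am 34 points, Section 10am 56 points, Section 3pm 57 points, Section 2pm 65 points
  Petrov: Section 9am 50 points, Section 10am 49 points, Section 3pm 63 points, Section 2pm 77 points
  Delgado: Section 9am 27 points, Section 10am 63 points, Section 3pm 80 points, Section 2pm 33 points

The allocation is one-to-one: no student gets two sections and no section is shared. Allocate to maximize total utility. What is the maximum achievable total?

Optimal: Rivera→Section 2pm (89 points), Jensen→Section 10am (56 points), Petrov→Section 9am (50 points), Delgado→Section 3pm (80 points) — total 89+56+50+80 = 275 points.
Column-greedy (each section in turn goes to its best remaining student) gives 259 points, worse by 16.
Next-best assignment: Rivera→Section 2pm, Jensen→Section 3pm, Petrov→Section 9am, Delgado→Section 10am = 259 points.
Swapping Petrov↔Rivera (Petrov→Section 2pm 77 points, Rivera→Section 9am 35 points) loses 27.

Max total: 275 points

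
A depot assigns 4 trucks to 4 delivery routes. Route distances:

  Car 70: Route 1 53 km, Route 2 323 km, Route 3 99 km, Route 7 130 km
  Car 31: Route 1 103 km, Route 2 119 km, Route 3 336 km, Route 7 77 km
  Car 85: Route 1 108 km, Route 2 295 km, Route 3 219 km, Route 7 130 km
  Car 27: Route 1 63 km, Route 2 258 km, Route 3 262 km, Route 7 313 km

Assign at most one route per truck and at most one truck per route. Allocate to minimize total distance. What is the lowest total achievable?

This is the linear assignment problem.
Optimal: Car 70→Route 3 (99 km), Car 31→Route 2 (119 km), Car 85→Route 7 (130 km), Car 27→Route 1 (63 km) — total 99+119+130+63 = 411 km.
Row-greedy (each truck in turn takes its cheapest remaining route) gives 607 km, worse by 196.
Swapping Car 31↔Car 70 (Car 31→Route 3 336 km, Car 70→Route 2 323 km) adds 441.
No other one-to-one assignment undercuts 411 km.

Min total: 411 km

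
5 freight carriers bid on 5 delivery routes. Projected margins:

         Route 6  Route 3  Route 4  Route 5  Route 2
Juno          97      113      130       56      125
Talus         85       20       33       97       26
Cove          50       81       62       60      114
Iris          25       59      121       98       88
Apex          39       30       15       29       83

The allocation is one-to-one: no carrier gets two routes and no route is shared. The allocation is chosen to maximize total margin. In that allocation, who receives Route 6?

Apex receives Route 6.

Optimal: Juno→Route 3 ($113k), Talus→Route 5 ($97k), Cove→Route 2 ($114k), Iris→Route 4 ($121k), Apex→Route 6 ($39k) — total 113+97+114+121+39 = $484k.
Next-best assignment: Juno→Route 6, Talus→Route 5, Cove→Route 3, Iris→Route 4, Apex→Route 2 = $479k.
Swapping Juno↔Iris (Juno→Route 4 $130k, Iris→Route 3 $59k) loses 45.
Checked against all permutations: $484k is optimal.
Apex's own top route is Route 2 ($83k), but forcing Apex→Route 2 and reassigning the rest optimally gives only $479k — worse by 5.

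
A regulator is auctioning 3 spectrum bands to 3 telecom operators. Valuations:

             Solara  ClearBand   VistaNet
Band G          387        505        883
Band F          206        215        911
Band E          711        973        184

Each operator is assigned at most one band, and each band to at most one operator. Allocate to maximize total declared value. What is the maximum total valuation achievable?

Maximum total: $2271M

This is the linear assignment problem.
Optimal: Solara→Band G ($387M), ClearBand→Band E ($973M), VistaNet→Band F ($911M) — total 387+973+911 = $2271M.
Row-greedy (each operator in turn takes its best remaining band) gives $2127M, worse by 144.
Every other assignment is strictly worse.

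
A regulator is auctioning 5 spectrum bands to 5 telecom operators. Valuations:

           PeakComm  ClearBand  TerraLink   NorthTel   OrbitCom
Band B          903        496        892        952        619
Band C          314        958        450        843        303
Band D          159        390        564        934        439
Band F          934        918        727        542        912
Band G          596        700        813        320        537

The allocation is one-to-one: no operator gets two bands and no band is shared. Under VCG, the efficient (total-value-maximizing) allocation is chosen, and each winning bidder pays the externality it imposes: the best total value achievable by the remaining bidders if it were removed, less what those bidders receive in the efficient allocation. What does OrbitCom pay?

OrbitCom pays $110M.

Efficient allocation: PeakComm→Band B ($903M), ClearBand→Band C ($958M), TerraLink→Band G ($813M), NorthTel→Band D ($934M), OrbitCom→Band F ($912M); total welfare W = $4520M.
OrbitCom receives Band F at value $912M, so the others get W − 912 = $3608M.
Without OrbitCom: best allocation of the remaining 4 bidders over all 5 bands is PeakComm→Band F ($934M), ClearBand→Band C ($958M), TerraLink→Band B ($892M), NorthTel→Band D ($934M), total $3718M.
VCG payment = (others' best without OrbitCom) − (others' welfare with OrbitCom) = 3718 − 3608 = $110M.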